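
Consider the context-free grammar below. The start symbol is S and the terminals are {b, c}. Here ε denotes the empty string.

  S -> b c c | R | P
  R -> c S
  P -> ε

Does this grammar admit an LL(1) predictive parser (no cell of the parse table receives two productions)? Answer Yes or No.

Yes

FIRST(S) = {ε, b, c}
FIRST(R) = {c}
FIRST(P) = {ε}
FOLLOW(S) = {$}
FOLLOW(R) = {$}
FOLLOW(P) = {$}
Each cell of M receives at most one production.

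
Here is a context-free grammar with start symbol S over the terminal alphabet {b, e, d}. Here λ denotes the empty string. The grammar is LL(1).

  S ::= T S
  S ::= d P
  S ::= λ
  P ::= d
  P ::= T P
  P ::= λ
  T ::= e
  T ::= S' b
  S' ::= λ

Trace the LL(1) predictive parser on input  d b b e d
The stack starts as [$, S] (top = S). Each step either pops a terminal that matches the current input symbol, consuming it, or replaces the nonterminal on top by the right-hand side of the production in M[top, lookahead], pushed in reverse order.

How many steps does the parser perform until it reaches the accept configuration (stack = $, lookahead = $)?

15

step 1: stack=$ S  input=d b b e d $  — expand S ::= d P
step 2: stack=$ P d  input=d b b e d $  — match d
step 3: stack=$ P  input=b b e d $  — expand P ::= T P
step 4: stack=$ P T  input=b b e d $  — expand T ::= S' b
step 5: stack=$ P b S'  input=b b e d $  — expand S' ::= λ
step 6: stack=$ P b  input=b b e d $  — match b
step 7: stack=$ P  input=b e d $  — expand P ::= T P
step 8: stack=$ P T  input=b e d $  — expand T ::= S' b
step 9: stack=$ P b S'  input=b e d $  — expand S' ::= λ
step 10: stack=$ P b  input=b e d $  — match b
step 11: stack=$ P  input=e d $  — expand P ::= T P
step 12: stack=$ P T  input=e d $  — expand T ::= e
step 13: stack=$ P e  input=e d $  — match e
step 14: stack=$ P  input=d $  — expand P ::= d
step 15: stack=$ d  input=d $  — match d
Accept reached after 15 steps.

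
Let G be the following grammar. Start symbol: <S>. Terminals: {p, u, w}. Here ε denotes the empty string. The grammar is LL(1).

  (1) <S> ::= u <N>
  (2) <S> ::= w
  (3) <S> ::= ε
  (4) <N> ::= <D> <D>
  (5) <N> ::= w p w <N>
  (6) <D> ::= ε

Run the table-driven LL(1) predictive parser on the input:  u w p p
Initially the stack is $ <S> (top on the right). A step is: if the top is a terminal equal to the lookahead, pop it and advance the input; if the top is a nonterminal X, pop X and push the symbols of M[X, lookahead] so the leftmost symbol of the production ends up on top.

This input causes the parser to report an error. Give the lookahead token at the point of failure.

step 1: stack=$ <S>  input=u w p p $  — expand <S> ::= u <N>
step 2: stack=$ <N> u  input=u w p p $  — match u
step 3: stack=$ <N>  input=w p p $  — expand <N> ::= w p w <N>
step 4: stack=$ <N> w p w  input=w p p $  — match w
step 5: stack=$ <N> w p  input=p p $  — match p
step 6: stack=$ <N> w  input=p $  — error: top is terminal w but lookahead is p

p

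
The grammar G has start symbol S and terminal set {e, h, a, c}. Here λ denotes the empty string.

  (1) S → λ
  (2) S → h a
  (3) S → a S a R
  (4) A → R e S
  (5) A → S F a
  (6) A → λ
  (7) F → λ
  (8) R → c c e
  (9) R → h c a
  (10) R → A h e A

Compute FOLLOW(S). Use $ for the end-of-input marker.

FIRST(S) = {λ, a, h}
FIRST(F) = {λ}
FIRST(A) = {λ, a, c, h}  (via R e S, S F a)
FIRST(R) = {a, c, h}  (via A h e A)
FOLLOW(S) includes $ since S is the start symbol.
FOLLOW(F): in A→S F a, F is followed by a with FIRST {a}. Thus FOLLOW(F) = {a}.
FOLLOW(S): in S→a S a R, S is followed by a R with FIRST {a}; in A→R e S, the suffix after S is empty, so FOLLOW(S) ⊇ FOLLOW(A) = {$, a, e, h}; in A→S F a, S is followed by F a with FIRST {a}. Thus FOLLOW(S) = {$, a, e, h}.
FOLLOW(R): in S→a S a R, the suffix after R is empty, so FOLLOW(R) ⊇ FOLLOW(S) = {$, a, e, h}; in A→R e S, R is followed by e S with FIRST {e}. Thus FOLLOW(R) = {$, a, e, h}.
FOLLOW(A): in R→A h e A (occurrence 1), A is followed by h e A with FIRST {h}; in R→A h e A (occurrence 2), the suffix after A is empty, so FOLLOW(A) ⊇ FOLLOW(R) = {$, a, e, h}. Thus FOLLOW(A) = {$, a, e, h}.

{$, a, e, h}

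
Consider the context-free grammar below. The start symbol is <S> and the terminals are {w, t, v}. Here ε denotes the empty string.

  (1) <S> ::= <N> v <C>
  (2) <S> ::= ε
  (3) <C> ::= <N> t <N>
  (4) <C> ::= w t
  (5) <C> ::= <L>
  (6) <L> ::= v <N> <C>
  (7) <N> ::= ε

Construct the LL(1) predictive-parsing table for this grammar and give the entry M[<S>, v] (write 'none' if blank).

<S> ::= <N> v <C>

FIRST(<L>) = {v}
FIRST(<N>) = {ε}
FIRST(<S>) = {ε, v}  (via <N> v <C>)
FIRST(<C>) = {t, v, w}  (via <N> t <N>, <L>)
FOLLOW(<S>) includes $ since <S> is the start symbol.
FOLLOW(<S>): <S> appears on no right-hand side. Thus FOLLOW(<S>) = {$}.
For <S> ::= <N> v <C>: FIRST(<N> v <C>) = {v}, so it goes in M[<S>, t] for t ∈ {v}.
For <S> ::= ε: FIRST(ε) = {ε}, so it goes in M[<S>, t] for t ∈ {}; since ε ∈ FIRST, also for every t ∈ FOLLOW(<S>) = {$}.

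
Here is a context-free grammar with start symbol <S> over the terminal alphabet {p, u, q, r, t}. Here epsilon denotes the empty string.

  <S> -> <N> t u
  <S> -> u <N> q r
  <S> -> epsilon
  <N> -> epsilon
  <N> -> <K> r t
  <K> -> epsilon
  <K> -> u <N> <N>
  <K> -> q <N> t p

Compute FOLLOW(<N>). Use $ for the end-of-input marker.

{q, r, t, u}

FIRST(<K>) = {epsilon, q, u}
FIRST(<N>) = {epsilon, q, r, u}  (via <K> r t)
FIRST(<S>) = {epsilon, q, r, t, u}  (via <N> t u)
FOLLOW(<S>) includes $ since <S> is the start symbol.
FOLLOW(<S>): <S> appears on no right-hand side. Thus FOLLOW(<S>) = {$}.
FOLLOW(<K>): in <N>-><K> r t, <K> is followed by r t with FIRST {r}. Thus FOLLOW(<K>) = {r}.
FOLLOW(<N>): in <S>-><N> t u, <N> is followed by t u with FIRST {t}; in <S>->u <N> q r, <N> is followed by q r with FIRST {q}; in <K>->u <N> <N> (occurrence 1), <N> is followed by <N> with FIRST {epsilon, q, r, u}; in <K>->u <N> <N> (occurrence 1), the suffix after <N> is nullable, so FOLLOW(<N>) ⊇ FOLLOW(<K>) = {r}; in <K>->u <N> <N> (occurrence 2), the suffix after <N> is empty, so FOLLOW(<N>) ⊇ FOLLOW(<K>) = {r}; in <K>->q <N> t p, <N> is followed by t p with FIRST {t}. Thus FOLLOW(<N>) = {q, r, t, u}.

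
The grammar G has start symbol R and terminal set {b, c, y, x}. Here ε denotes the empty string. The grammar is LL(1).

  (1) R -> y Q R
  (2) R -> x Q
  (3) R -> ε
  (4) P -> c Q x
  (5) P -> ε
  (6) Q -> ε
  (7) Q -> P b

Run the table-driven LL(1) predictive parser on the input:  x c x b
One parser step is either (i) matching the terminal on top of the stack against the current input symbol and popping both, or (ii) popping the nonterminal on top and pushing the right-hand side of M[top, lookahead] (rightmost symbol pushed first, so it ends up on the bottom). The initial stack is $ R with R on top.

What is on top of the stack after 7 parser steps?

b

     Stack      Input      Action
  1  $ R        x c x b $  expand R -> x Q
  2  $ Q x      x c x b $  match x
  3  $ Q        c x b $    expand Q -> P b
  4  $ b P      c x b $    expand P -> c Q x
  5  $ b x Q c  c x b $    match c
  6  $ b x Q    x b $      expand Q -> ε
  7  $ b x      x b $      match x
Stack after step 7: $ b (top = b).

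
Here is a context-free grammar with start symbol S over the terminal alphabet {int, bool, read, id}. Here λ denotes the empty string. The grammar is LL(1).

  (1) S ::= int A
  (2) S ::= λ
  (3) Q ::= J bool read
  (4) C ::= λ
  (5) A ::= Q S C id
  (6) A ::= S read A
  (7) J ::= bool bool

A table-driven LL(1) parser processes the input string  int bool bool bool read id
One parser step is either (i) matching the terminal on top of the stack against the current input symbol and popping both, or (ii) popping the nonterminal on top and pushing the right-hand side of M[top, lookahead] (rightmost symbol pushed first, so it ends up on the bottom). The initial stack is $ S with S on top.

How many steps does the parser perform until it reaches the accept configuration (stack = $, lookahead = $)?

      Stack                         Input                         Action
   1  $ S                           int bool bool bool read id $  expand S ::= int A
   2  $ A int                       int bool bool bool read id $  match int
   3  $ A                           bool bool bool read id $      expand A ::= Q S C id
   4  $ id C S Q                    bool bool bool read id $      expand Q ::= J bool read
   5  $ id C S read bool J          bool bool bool read id $      expand J ::= bool bool
   6  $ id C S read bool bool bool  bool bool bool read id $      match bool
   7  $ id C S read bool bool       bool bool read id $           match bool
   8  $ id C S read bool            bool read id $                match bool
   9  $ id C S read                 read id $                     match read
  10  $ id C S                      id $                          expand S ::= λ
  11  $ id C                        id $                          expand C ::= λ
  12  $ id                          id $                          match id
Accept reached after 12 steps.

12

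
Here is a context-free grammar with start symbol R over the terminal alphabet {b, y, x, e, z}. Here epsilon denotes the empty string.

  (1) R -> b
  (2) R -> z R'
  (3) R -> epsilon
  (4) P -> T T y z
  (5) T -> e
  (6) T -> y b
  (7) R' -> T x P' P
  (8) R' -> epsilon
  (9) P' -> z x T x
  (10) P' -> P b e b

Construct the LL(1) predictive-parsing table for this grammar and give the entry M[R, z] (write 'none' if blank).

R -> z R'

FIRST(R) = {epsilon, b, z}
FIRST(T) = {e, y}
FIRST(P) = {e, y}  (via T T y z)
FIRST(R') = {epsilon, e, y}  (via T x P' P)
FIRST(P') = {e, y, z}  (via P b e b)
FOLLOW(R) includes $ since R is the start symbol.
FOLLOW(R): R appears on no right-hand side. Thus FOLLOW(R) = {$}.
For R -> b: FIRST(b) = {b}, so it goes in M[R, t] for t ∈ {b}.
For R -> z R': FIRST(z R') = {z}, so it goes in M[R, t] for t ∈ {z}.
For R -> epsilon: FIRST(epsilon) = {epsilon}, so it goes in M[R, t] for t ∈ {}; since epsilon ∈ FIRST, also for every t ∈ FOLLOW(R) = {$}.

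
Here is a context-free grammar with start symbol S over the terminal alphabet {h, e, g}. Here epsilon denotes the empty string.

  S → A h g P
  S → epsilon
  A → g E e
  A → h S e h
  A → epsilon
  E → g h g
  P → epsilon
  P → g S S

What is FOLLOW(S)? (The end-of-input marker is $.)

{$, e, g, h}

FIRST(A): from A→g E e we get {g}; from A→h S e h we get {h}; from A→epsilon we get {epsilon}. So FIRST(A) = {epsilon, g, h}.
FIRST(E): from E→g h g we get {g}. So FIRST(E) = {g}.
FIRST(P): from P→epsilon we get {epsilon}; from P→g S S we get {g}. So FIRST(P) = {epsilon, g}.
FIRST(S): from S→A h g P we get {g, h}; from S→epsilon we get {epsilon}. So FIRST(S) = {epsilon, g, h}.
FOLLOW(S) includes $ since S is the start symbol.
FOLLOW(A): in S→A h g P, A is followed by h g P with FIRST {h}. Thus FOLLOW(A) = {h}.
FOLLOW(E): in A→g E e, E is followed by e with FIRST {e}. Thus FOLLOW(E) = {e}.
FOLLOW(S): in A→h S e h, S is followed by e h with FIRST {e}; in P→g S S (occurrence 1), S is followed by S with FIRST {epsilon, g, h}; in P→g S S (occurrence 1), the suffix after S is nullable, so FOLLOW(S) ⊇ FOLLOW(P) = {$, e, g, h}; in P→g S S (occurrence 2), the suffix after S is empty, so FOLLOW(S) ⊇ FOLLOW(P) = {$, e, g, h}. Thus FOLLOW(S) = {$, e, g, h}.
FOLLOW(P): in S→A h g P, the suffix after P is empty, so FOLLOW(P) ⊇ FOLLOW(S) = {$, e, g, h}. Thus FOLLOW(P) = {$, e, g, h}.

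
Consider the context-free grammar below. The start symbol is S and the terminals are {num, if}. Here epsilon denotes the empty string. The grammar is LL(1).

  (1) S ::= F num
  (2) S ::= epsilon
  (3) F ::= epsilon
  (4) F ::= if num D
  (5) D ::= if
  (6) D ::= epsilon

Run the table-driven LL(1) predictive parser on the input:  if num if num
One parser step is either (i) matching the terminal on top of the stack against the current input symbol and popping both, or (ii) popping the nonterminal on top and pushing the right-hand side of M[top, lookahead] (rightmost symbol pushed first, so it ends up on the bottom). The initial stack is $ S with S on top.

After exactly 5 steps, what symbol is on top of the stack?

step 1: stack=$ S  input=if num if num $  — expand S ::= F num
step 2: stack=$ num F  input=if num if num $  — expand F ::= if num D
step 3: stack=$ num D num if  input=if num if num $  — match if
step 4: stack=$ num D num  input=num if num $  — match num
step 5: stack=$ num D  input=if num $  — expand D ::= if
Stack after step 5: $ num if (top = if).

if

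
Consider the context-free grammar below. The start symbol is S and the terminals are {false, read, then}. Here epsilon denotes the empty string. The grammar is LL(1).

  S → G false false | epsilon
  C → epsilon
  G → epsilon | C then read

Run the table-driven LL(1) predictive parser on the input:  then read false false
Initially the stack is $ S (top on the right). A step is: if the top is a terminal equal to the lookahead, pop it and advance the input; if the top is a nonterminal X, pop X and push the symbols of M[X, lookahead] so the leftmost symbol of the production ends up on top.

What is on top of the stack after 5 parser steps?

false

     Stack                      Input                    Action
  1  $ S                        then read false false $  expand S → G false false
  2  $ false false G            then read false false $  expand G → C then read
  3  $ false false read then C  then read false false $  expand C → epsilon
  4  $ false false read then    then read false false $  match then
  5  $ false false read         read false false $       match read
Stack after step 5: $ false false (top = false).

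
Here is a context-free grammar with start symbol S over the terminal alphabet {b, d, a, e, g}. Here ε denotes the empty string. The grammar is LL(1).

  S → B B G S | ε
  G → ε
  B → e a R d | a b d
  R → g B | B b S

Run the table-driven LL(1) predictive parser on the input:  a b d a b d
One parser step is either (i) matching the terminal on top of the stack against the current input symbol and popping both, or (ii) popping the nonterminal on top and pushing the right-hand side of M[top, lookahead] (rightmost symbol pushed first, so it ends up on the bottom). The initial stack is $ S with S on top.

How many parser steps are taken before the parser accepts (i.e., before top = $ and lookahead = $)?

11

      Stack          Input          Action
   1  $ S            a b d a b d $  expand S → B B G S
   2  $ S G B B      a b d a b d $  expand B → a b d
   3  $ S G B d b a  a b d a b d $  match a
   4  $ S G B d b    b d a b d $    match b
   5  $ S G B d      d a b d $      match d
   6  $ S G B        a b d $        expand B → a b d
   7  $ S G d b a    a b d $        match a
   8  $ S G d b      b d $          match b
   9  $ S G d        d $            match d
  10  $ S G          $              expand G → ε
  11  $ S            $              expand S → ε
Accept reached after 11 steps.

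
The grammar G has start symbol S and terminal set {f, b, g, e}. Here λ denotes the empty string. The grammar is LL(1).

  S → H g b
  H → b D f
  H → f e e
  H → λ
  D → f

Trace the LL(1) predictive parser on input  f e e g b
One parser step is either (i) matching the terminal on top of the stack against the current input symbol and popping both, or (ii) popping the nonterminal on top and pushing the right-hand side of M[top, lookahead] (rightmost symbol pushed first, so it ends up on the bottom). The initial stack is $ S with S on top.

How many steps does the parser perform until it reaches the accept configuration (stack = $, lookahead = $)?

     Stack        Input        Action
  1  $ S          f e e g b $  expand S → H g b
  2  $ b g H      f e e g b $  expand H → f e e
  3  $ b g e e f  f e e g b $  match f
  4  $ b g e e    e e g b $    match e
  5  $ b g e      e g b $      match e
  6  $ b g        g b $        match g
  7  $ b          b $          match b
Accept reached after 7 steps.

7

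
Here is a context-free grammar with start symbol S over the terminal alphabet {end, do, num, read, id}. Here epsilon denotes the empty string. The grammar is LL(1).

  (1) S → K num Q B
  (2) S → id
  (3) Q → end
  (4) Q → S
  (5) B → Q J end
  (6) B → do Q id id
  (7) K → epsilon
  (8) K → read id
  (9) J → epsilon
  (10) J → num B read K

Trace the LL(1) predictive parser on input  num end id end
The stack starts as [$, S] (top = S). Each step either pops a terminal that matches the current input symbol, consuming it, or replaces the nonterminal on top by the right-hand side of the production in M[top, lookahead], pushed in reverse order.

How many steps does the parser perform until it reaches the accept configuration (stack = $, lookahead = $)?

      Stack        Input             Action
   1  $ S          num end id end $  expand S → K num Q B
   2  $ B Q num K  num end id end $  expand K → epsilon
   3  $ B Q num    num end id end $  match num
   4  $ B Q        end id end $      expand Q → end
   5  $ B end      end id end $      match end
   6  $ B          id end $          expand B → Q J end
   7  $ end J Q    id end $          expand Q → S
   8  $ end J S    id end $          expand S → id
   9  $ end J id   id end $          match id
  10  $ end J      end $             expand J → epsilon
  11  $ end        end $             match end
Accept reached after 11 steps.

11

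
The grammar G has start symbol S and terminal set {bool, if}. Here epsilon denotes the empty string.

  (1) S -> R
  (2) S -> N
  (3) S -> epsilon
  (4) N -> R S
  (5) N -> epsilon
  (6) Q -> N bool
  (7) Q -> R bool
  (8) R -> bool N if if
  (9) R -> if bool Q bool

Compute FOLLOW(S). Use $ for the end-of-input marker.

FIRST(R) = {bool, if}
FIRST(N) = {epsilon, bool, if}  (via R S)
FIRST(S) = {epsilon, bool, if}  (via R, N)
FIRST(Q) = {bool, if}  (via N bool, R bool)
FOLLOW(S) includes $ since S is the start symbol.
FOLLOW(Q): in R->if bool Q bool, Q is followed by bool with FIRST {bool}. Thus FOLLOW(Q) = {bool}.
FOLLOW(S): in N->R S, the suffix after S is empty, so FOLLOW(S) ⊇ FOLLOW(N) = {$, bool, if}. Thus FOLLOW(S) = {$, bool, if}.
FOLLOW(N): in S->N, the suffix after N is empty, so FOLLOW(N) ⊇ FOLLOW(S) = {$, bool, if}; in Q->N bool, N is followed by bool with FIRST {bool}; in R->bool N if if, N is followed by if if with FIRST {if}. Thus FOLLOW(N) = {$, bool, if}.
FOLLOW(R): in S->R, the suffix after R is empty, so FOLLOW(R) ⊇ FOLLOW(S) = {$, bool, if}; in N->R S, R is followed by S with FIRST {epsilon, bool, if}; in N->R S, the suffix after R is nullable, so FOLLOW(R) ⊇ FOLLOW(N) = {$, bool, if}; in Q->R bool, R is followed by bool with FIRST {bool}. Thus FOLLOW(R) = {$, bool, if}.

{$, bool, if}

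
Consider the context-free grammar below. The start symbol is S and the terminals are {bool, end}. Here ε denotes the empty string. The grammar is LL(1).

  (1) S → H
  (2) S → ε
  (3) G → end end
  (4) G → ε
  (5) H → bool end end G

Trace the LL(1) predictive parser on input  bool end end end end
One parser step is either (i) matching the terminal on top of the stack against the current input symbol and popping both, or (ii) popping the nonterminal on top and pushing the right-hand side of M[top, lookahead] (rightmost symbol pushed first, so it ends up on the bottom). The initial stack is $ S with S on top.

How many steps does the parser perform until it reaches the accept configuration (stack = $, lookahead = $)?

     Stack             Input                   Action
  1  $ S               bool end end end end $  expand S → H
  2  $ H               bool end end end end $  expand H → bool end end G
  3  $ G end end bool  bool end end end end $  match bool
  4  $ G end end       end end end end $       match end
  5  $ G end           end end end $           match end
  6  $ G               end end $               expand G → end end
  7  $ end end         end end $               match end
  8  $ end             end $                   match end
Accept reached after 8 steps.

8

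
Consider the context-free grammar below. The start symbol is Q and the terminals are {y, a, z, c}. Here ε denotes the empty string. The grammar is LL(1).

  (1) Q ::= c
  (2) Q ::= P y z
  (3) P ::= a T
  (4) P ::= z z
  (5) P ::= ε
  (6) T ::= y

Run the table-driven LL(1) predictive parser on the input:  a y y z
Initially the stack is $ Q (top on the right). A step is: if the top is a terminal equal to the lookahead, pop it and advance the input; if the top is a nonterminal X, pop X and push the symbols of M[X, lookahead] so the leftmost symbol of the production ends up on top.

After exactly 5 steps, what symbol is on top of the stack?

y

     Stack      Input      Action
  1  $ Q        a y y z $  expand Q ::= P y z
  2  $ z y P    a y y z $  expand P ::= a T
  3  $ z y T a  a y y z $  match a
  4  $ z y T    y y z $    expand T ::= y
  5  $ z y y    y y z $    match y
Stack after step 5: $ z y (top = y).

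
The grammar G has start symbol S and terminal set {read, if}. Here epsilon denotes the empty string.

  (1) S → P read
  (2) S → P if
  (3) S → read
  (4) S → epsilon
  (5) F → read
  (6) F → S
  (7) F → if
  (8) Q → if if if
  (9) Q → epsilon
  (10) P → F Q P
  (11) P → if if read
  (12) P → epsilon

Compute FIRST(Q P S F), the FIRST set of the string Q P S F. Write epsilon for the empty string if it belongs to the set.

{epsilon, if, read}

FIRST(Q): from Q→if if if we get {if}; from Q→epsilon we get {epsilon}. So FIRST(Q) = {epsilon, if}.
FIRST(S): from S→P read we get {if, read}; from S→P if we get {if, read}; from S→read we get {read}; from S→epsilon we get {epsilon}. So FIRST(S) = {epsilon, if, read}.
FIRST(F): from F→read we get {read}; from F→S we get {epsilon, if, read}; from F→if we get {if}. So FIRST(F) = {epsilon, if, read}.
FIRST(P): from P→F Q P we get {epsilon, if, read}; from P→if if read we get {if}; from P→epsilon we get {epsilon}. So FIRST(P) = {epsilon, if, read}.
FIRST(Q P S F): take FIRST of each symbol in turn, carrying on past any symbol whose FIRST contains epsilon; result {epsilon, if, read}.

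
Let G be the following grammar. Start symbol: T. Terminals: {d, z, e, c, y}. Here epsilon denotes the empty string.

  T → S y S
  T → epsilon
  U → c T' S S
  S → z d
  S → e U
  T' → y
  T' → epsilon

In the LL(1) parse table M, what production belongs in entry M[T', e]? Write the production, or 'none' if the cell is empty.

T' → epsilon

FIRST(U) = {c}
FIRST(S) = {e, z}
FIRST(T') = {epsilon, y}
FIRST(T) = {epsilon, e, z}  (via S y S)
FOLLOW(T) includes $ since T is the start symbol.
FOLLOW(T'): in U→c T' S S, T' is followed by S S with FIRST {e, z}. Thus FOLLOW(T') = {e, z}.
For T' → y: FIRST(y) = {y}, so it goes in M[T', t] for t ∈ {y}.
For T' → epsilon: FIRST(epsilon) = {epsilon}, so it goes in M[T', t] for t ∈ {}; since epsilon ∈ FIRST, also for every t ∈ FOLLOW(T') = {e, z}.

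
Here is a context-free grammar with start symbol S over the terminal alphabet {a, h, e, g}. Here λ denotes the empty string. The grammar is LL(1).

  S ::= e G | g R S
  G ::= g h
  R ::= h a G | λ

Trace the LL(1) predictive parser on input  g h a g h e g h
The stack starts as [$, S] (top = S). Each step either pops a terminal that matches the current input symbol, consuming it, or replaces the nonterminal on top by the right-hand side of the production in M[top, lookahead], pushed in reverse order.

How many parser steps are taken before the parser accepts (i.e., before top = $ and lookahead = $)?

step 1: stack=$ S  input=g h a g h e g h $  — expand S ::= g R S
step 2: stack=$ S R g  input=g h a g h e g h $  — match g
step 3: stack=$ S R  input=h a g h e g h $  — expand R ::= h a G
step 4: stack=$ S G a h  input=h a g h e g h $  — match h
step 5: stack=$ S G a  input=a g h e g h $  — match a
step 6: stack=$ S G  input=g h e g h $  — expand G ::= g h
step 7: stack=$ S h g  input=g h e g h $  — match g
step 8: stack=$ S h  input=h e g h $  — match h
step 9: stack=$ S  input=e g h $  — expand S ::= e G
step 10: stack=$ G e  input=e g h $  — match e
step 11: stack=$ G  input=g h $  — expand G ::= g h
step 12: stack=$ h g  input=g h $  — match g
step 13: stack=$ h  input=h $  — match h
Accept reached after 13 steps.

13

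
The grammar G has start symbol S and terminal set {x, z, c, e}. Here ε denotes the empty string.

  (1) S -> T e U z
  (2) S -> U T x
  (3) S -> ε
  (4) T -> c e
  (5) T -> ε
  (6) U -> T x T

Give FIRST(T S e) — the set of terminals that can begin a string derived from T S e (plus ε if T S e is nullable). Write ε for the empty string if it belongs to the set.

FIRST(T) = {ε, c}
FIRST(U) = {c, x}  (via T x T)
FIRST(S) = {ε, c, e, x}  (via T e U z, U T x)
FIRST(T S e): take FIRST of each symbol in turn, carrying on past any symbol whose FIRST contains ε; result {c, e, x}.

{c, e, x}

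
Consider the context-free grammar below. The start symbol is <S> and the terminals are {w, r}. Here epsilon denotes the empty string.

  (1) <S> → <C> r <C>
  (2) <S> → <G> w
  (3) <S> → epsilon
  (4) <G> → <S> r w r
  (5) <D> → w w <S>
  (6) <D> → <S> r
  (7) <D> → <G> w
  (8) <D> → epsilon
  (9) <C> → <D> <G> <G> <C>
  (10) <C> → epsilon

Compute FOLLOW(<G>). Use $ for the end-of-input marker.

FIRST(<S>): from <S>→<C> r <C> we get {r, w}; from <S>→<G> w we get {r, w}; from <S>→epsilon we get {epsilon}. So FIRST(<S>) = {epsilon, r, w}.
FIRST(<G>): from <G>→<S> r w r we get {r, w}. So FIRST(<G>) = {r, w}.
FIRST(<D>): from <D>→w w <S> we get {w}; from <D>→<S> r we get {r, w}; from <D>→<G> w we get {r, w}; from <D>→epsilon we get {epsilon}. So FIRST(<D>) = {epsilon, r, w}.
FIRST(<C>): from <C>→<D> <G> <G> <C> we get {r, w}; from <C>→epsilon we get {epsilon}. So FIRST(<C>) = {epsilon, r, w}.
FOLLOW(<S>) includes $ since <S> is the start symbol.
FOLLOW(<D>): in <C>→<D> <G> <G> <C>, <D> is followed by <G> <G> <C> with FIRST {r, w}. Thus FOLLOW(<D>) = {r, w}.
FOLLOW(<S>): in <G>→<S> r w r, <S> is followed by r w r with FIRST {r}; in <D>→w w <S>, the suffix after <S> is empty, so FOLLOW(<S>) ⊇ FOLLOW(<D>) = {r, w}; in <D>→<S> r, <S> is followed by r with FIRST {r}. Thus FOLLOW(<S>) = {$, r, w}.
FOLLOW(<C>): in <S>→<C> r <C> (occurrence 1), <C> is followed by r <C> with FIRST {r}; in <S>→<C> r <C> (occurrence 2), the suffix after <C> is empty, so FOLLOW(<C>) ⊇ FOLLOW(<S>) = {$, r, w}; in <C>→<D> <G> <G> <C>, the suffix after <C> is empty (adds nothing new). Thus FOLLOW(<C>) = {$, r, w}.
FOLLOW(<G>): in <S>→<G> w, <G> is followed by w with FIRST {w}; in <D>→<G> w, <G> is followed by w with FIRST {w}; in <C>→<D> <G> <G> <C> (occurrence 1), <G> is followed by <G> <C> with FIRST {r, w}; in <C>→<D> <G> <G> <C> (occurrence 2), <G> is followed by <C> with FIRST {epsilon, r, w}; in <C>→<D> <G> <G> <C> (occurrence 2), the suffix after <G> is nullable, so FOLLOW(<G>) ⊇ FOLLOW(<C>) = {$, r, w}. Thus FOLLOW(<G>) = {$, r, w}.

{$, r, w}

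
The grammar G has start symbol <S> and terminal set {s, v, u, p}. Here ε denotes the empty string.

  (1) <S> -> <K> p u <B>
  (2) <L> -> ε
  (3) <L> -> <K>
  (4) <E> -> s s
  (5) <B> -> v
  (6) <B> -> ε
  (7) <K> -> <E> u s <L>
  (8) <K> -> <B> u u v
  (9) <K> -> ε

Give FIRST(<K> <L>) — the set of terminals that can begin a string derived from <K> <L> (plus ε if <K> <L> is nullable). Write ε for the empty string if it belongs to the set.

FIRST(<E>) = {s}
FIRST(<B>) = {ε, v}
FIRST(<K>) = {ε, s, u, v}  (via <E> u s <L>, <B> u u v)
FIRST(<S>) = {p, s, u, v}  (via <K> p u <B>)
FIRST(<L>) = {ε, s, u, v}  (via <K>)
FIRST(<K> <L>): take FIRST of each symbol in turn, carrying on past any symbol whose FIRST contains ε; result {ε, s, u, v}.

{ε, s, u, v}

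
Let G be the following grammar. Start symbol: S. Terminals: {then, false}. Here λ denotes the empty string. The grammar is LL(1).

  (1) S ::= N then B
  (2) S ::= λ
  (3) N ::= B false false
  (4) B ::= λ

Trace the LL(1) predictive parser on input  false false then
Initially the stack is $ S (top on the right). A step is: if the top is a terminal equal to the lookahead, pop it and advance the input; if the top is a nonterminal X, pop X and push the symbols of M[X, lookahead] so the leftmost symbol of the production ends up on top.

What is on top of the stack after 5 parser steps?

then

step 1: stack=$ S  input=false false then $  — expand S ::= N then B
step 2: stack=$ B then N  input=false false then $  — expand N ::= B false false
step 3: stack=$ B then false false B  input=false false then $  — expand B ::= λ
step 4: stack=$ B then false false  input=false false then $  — match false
step 5: stack=$ B then false  input=false then $  — match false
Stack after step 5: $ B then (top = then).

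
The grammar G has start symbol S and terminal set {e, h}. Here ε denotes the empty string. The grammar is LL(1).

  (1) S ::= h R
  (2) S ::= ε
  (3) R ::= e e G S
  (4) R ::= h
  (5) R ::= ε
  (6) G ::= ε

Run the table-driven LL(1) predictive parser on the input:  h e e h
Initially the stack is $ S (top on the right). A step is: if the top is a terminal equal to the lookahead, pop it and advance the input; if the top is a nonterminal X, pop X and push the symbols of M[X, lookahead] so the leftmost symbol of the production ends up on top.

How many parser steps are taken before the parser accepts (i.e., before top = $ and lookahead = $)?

     Stack      Input      Action
  1  $ S        h e e h $  expand S ::= h R
  2  $ R h      h e e h $  match h
  3  $ R        e e h $    expand R ::= e e G S
  4  $ S G e e  e e h $    match e
  5  $ S G e    e h $      match e
  6  $ S G      h $        expand G ::= ε
  7  $ S        h $        expand S ::= h R
  8  $ R h      h $        match h
  9  $ R        $          expand R ::= ε
Accept reached after 9 steps.

9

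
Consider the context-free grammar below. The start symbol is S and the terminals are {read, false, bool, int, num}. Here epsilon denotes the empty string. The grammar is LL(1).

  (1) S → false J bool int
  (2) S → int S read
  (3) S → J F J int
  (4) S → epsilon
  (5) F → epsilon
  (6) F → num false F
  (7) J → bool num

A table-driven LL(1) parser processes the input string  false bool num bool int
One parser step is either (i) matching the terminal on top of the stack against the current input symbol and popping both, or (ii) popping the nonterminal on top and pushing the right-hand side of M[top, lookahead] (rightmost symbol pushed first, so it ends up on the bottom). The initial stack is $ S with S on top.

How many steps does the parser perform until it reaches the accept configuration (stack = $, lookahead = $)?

step 1: stack=$ S  input=false bool num bool int $  — expand S → false J bool int
step 2: stack=$ int bool J false  input=false bool num bool int $  — match false
step 3: stack=$ int bool J  input=bool num bool int $  — expand J → bool num
step 4: stack=$ int bool num bool  input=bool num bool int $  — match bool
step 5: stack=$ int bool num  input=num bool int $  — match num
step 6: stack=$ int bool  input=bool int $  — match bool
step 7: stack=$ int  input=int $  — match int
Accept reached after 7 steps.

7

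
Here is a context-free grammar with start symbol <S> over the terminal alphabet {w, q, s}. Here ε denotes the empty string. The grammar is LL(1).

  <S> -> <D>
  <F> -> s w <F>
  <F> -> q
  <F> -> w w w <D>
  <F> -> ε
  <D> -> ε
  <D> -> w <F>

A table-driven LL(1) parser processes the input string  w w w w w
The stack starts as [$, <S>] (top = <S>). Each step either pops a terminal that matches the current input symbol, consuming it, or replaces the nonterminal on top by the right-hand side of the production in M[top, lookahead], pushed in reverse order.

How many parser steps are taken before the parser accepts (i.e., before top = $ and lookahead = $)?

step 1: stack=$ <S>  input=w w w w w $  — expand <S> -> <D>
step 2: stack=$ <D>  input=w w w w w $  — expand <D> -> w <F>
step 3: stack=$ <F> w  input=w w w w w $  — match w
step 4: stack=$ <F>  input=w w w w $  — expand <F> -> w w w <D>
step 5: stack=$ <D> w w w  input=w w w w $  — match w
step 6: stack=$ <D> w w  input=w w w $  — match w
step 7: stack=$ <D> w  input=w w $  — match w
step 8: stack=$ <D>  input=w $  — expand <D> -> w <F>
step 9: stack=$ <F> w  input=w $  — match w
step 10: stack=$ <F>  input=$  — expand <F> -> ε
Accept reached after 10 steps.

10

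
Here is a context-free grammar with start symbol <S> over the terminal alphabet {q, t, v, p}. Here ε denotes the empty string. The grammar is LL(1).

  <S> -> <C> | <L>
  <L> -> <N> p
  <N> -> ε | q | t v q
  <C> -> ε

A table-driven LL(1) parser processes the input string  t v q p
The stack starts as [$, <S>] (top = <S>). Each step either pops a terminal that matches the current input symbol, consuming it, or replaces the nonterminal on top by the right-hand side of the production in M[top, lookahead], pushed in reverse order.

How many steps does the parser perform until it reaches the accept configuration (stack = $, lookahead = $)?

     Stack      Input      Action
  1  $ <S>      t v q p $  expand <S> -> <L>
  2  $ <L>      t v q p $  expand <L> -> <N> p
  3  $ p <N>    t v q p $  expand <N> -> t v q
  4  $ p q v t  t v q p $  match t
  5  $ p q v    v q p $    match v
  6  $ p q      q p $      match q
  7  $ p        p $        match p
Accept reached after 7 steps.

7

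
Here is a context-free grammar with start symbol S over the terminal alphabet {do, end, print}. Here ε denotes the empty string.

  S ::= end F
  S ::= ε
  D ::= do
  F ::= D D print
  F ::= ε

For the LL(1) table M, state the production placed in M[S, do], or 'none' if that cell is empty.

FIRST(S) = {ε, end}
FIRST(D) = {do}
FIRST(F) = {ε, do}  (via D D print)
FOLLOW(S) includes $ since S is the start symbol.
FOLLOW(S): S appears on no right-hand side. Thus FOLLOW(S) = {$}.
For S ::= end F: FIRST(end F) = {end}, so it goes in M[S, t] for t ∈ {end}.
For S ::= ε: FIRST(ε) = {ε}, so it goes in M[S, t] for t ∈ {}; since ε ∈ FIRST, also for every t ∈ FOLLOW(S) = {$}.
None of these place a production in M[S, do].

none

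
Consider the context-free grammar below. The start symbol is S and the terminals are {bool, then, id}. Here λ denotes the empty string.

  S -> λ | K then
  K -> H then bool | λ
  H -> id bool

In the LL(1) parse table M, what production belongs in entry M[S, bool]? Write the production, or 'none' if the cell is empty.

FIRST(H): from H->id bool we get {id}. So FIRST(H) = {id}.
FIRST(K): from K->H then bool we get {id}; from K->λ we get {λ}. So FIRST(K) = {λ, id}.
FIRST(S): from S->λ we get {λ}; from S->K then we get {id, then}. So FIRST(S) = {λ, id, then}.
FOLLOW(S) includes $ since S is the start symbol.
FOLLOW(S): S appears on no right-hand side. Thus FOLLOW(S) = {$}.
For S -> λ: FIRST(λ) = {λ}, so it goes in M[S, t] for t ∈ {}; since λ ∈ FIRST, also for every t ∈ FOLLOW(S) = {$}.
For S -> K then: FIRST(K then) = {id, then}, so it goes in M[S, t] for t ∈ {id, then}.
None of these place a production in M[S, bool].

none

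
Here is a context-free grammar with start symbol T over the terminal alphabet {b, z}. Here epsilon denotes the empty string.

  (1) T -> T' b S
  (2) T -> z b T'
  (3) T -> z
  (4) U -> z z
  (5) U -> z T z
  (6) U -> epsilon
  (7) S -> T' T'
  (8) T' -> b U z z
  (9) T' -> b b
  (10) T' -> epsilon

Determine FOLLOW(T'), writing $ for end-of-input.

{$, b, z}

FIRST(U) = {epsilon, z}
FIRST(T') = {epsilon, b}
FIRST(T) = {b, z}  (via T' b S)
FIRST(S) = {epsilon, b}  (via T' T')
FOLLOW(T) includes $ since T is the start symbol.
FOLLOW(T): in U->z T z, T is followed by z with FIRST {z}. Thus FOLLOW(T) = {$, z}.
FOLLOW(U): in T'->b U z z, U is followed by z z with FIRST {z}. Thus FOLLOW(U) = {z}.
FOLLOW(S): in T->T' b S, the suffix after S is empty, so FOLLOW(S) ⊇ FOLLOW(T) = {$, z}. Thus FOLLOW(S) = {$, z}.
FOLLOW(T'): in T->T' b S, T' is followed by b S with FIRST {b}; in T->z b T', the suffix after T' is empty, so FOLLOW(T') ⊇ FOLLOW(T) = {$, z}; in S->T' T' (occurrence 1), T' is followed by T' with FIRST {epsilon, b}; in S->T' T' (occurrence 1), the suffix after T' is nullable, so FOLLOW(T') ⊇ FOLLOW(S) = {$, z}; in S->T' T' (occurrence 2), the suffix after T' is empty, so FOLLOW(T') ⊇ FOLLOW(S) = {$, z}. Thus FOLLOW(T') = {$, b, z}.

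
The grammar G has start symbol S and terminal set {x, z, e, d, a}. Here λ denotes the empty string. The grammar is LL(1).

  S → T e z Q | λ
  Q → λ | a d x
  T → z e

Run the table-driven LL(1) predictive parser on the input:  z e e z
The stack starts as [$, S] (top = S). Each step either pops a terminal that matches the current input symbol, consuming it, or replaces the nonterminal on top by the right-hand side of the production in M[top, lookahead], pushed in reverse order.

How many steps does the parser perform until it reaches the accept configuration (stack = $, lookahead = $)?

7

step 1: stack=$ S  input=z e e z $  — expand S → T e z Q
step 2: stack=$ Q z e T  input=z e e z $  — expand T → z e
step 3: stack=$ Q z e e z  input=z e e z $  — match z
step 4: stack=$ Q z e e  input=e e z $  — match e
step 5: stack=$ Q z e  input=e z $  — match e
step 6: stack=$ Q z  input=z $  — match z
step 7: stack=$ Q  input=$  — expand Q → λ
Accept reached after 7 steps.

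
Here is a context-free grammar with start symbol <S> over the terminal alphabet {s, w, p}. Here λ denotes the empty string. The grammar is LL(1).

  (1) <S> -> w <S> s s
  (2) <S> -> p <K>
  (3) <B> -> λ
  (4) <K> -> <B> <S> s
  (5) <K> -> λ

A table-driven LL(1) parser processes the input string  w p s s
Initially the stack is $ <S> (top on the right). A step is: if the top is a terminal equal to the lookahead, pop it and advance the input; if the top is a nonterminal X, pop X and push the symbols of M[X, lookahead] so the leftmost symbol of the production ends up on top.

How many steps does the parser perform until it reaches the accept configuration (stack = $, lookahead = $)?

7

step 1: stack=$ <S>  input=w p s s $  — expand <S> -> w <S> s s
step 2: stack=$ s s <S> w  input=w p s s $  — match w
step 3: stack=$ s s <S>  input=p s s $  — expand <S> -> p <K>
step 4: stack=$ s s <K> p  input=p s s $  — match p
step 5: stack=$ s s <K>  input=s s $  — expand <K> -> λ
step 6: stack=$ s s  input=s s $  — match s
step 7: stack=$ s  input=s $  — match s
Accept reached after 7 steps.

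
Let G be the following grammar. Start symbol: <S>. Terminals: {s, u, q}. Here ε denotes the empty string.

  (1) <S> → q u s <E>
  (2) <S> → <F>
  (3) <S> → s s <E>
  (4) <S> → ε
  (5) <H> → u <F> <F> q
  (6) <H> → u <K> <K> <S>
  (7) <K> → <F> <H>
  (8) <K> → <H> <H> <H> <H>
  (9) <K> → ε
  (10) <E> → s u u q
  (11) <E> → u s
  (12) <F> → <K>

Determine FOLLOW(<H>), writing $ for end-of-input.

FIRST(<H>) = {u}
FIRST(<E>) = {s, u}
FIRST(<S>) = {ε, q, s, u}  (via <F>)
FIRST(<K>) = {ε, u}  (via <F> <H>, <H> <H> <H> <H>)
FIRST(<F>) = {ε, u}  (via <K>)
FOLLOW(<S>) includes $ since <S> is the start symbol.
FOLLOW(<S>): in <H>→u <K> <K> <S>, the suffix after <S> is empty, so FOLLOW(<S>) ⊇ FOLLOW(<H>) = {$, q, s, u}. Thus FOLLOW(<S>) = {$, q, s, u}.
FOLLOW(<E>): in <S>→q u s <E>, the suffix after <E> is empty, so FOLLOW(<E>) ⊇ FOLLOW(<S>) = {$, q, s, u}; in <S>→s s <E>, the suffix after <E> is empty, so FOLLOW(<E>) ⊇ FOLLOW(<S>) = {$, q, s, u}. Thus FOLLOW(<E>) = {$, q, s, u}.
FOLLOW(<F>): in <S>→<F>, the suffix after <F> is empty, so FOLLOW(<F>) ⊇ FOLLOW(<S>) = {$, q, s, u}; in <H>→u <F> <F> q (occurrence 1), <F> is followed by <F> q with FIRST {q, u}; in <H>→u <F> <F> q (occurrence 2), <F> is followed by q with FIRST {q}; in <K>→<F> <H>, <F> is followed by <H> with FIRST {u}. Thus FOLLOW(<F>) = {$, q, s, u}.
FOLLOW(<H>): in <K>→<F> <H>, the suffix after <H> is empty, so FOLLOW(<H>) ⊇ FOLLOW(<K>) = {$, q, s, u}; in <K>→<H> <H> <H> <H> (occurrence 1), <H> is followed by <H> <H> <H> with FIRST {u}; in <K>→<H> <H> <H> <H> (occurrence 2), <H> is followed by <H> <H> with FIRST {u}; in <K>→<H> <H> <H> <H> (occurrence 3), <H> is followed by <H> with FIRST {u}; in <K>→<H> <H> <H> <H> (occurrence 4), the suffix after <H> is empty, so FOLLOW(<H>) ⊇ FOLLOW(<K>) = {$, q, s, u}. Thus FOLLOW(<H>) = {$, q, s, u}.
FOLLOW(<K>): in <H>→u <K> <K> <S> (occurrence 1), <K> is followed by <K> <S> with FIRST {ε, q, s, u}; in <H>→u <K> <K> <S> (occurrence 1), the suffix after <K> is nullable, so FOLLOW(<K>) ⊇ FOLLOW(<H>) = {$, q, s, u}; in <H>→u <K> <K> <S> (occurrence 2), <K> is followed by <S> with FIRST {ε, q, s, u}; in <H>→u <K> <K> <S> (occurrence 2), the suffix after <K> is nullable, so FOLLOW(<K>) ⊇ FOLLOW(<H>) = {$, q, s, u}; in <F>→<K>, the suffix after <K> is empty, so FOLLOW(<K>) ⊇ FOLLOW(<F>) = {$, q, s, u}. Thus FOLLOW(<K>) = {$, q, s, u}.

{$, q, s, u}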